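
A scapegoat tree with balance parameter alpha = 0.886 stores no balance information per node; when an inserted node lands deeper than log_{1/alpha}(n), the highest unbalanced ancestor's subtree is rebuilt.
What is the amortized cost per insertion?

Search/insert path is O(log n). A rebuild of a subtree of size s costs O(s), but with alpha = 0.886 at least Omega(s) insertions must have occurred in that subtree since its last rebuild. Charging O(1) of the rebuild to each such insertion gives O(log n) amortized.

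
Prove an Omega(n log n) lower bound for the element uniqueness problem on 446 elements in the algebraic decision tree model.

In the algebraic decision tree model, element uniqueness on 446 elements is equivalent to determining which cell of an arrangement of C(446,2) = 99235 hyperplanes x_i = x_j contains the input point. Ben-Or's theorem shows this requires Omega(n log n).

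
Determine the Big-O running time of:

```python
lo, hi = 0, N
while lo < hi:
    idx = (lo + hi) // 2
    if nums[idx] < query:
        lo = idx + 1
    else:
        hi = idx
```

Time complexity: O(log n).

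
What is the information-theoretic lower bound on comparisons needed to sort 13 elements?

There are 13! = 6227020800 possible orderings. Each comparison gives 1 bit. We need at least ceil(log_2(6227020800)) = 33 comparisons.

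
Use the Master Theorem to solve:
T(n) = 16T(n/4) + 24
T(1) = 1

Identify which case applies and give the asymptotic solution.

a=16, b=4, f(n)=24.
log_4(16) = 2 > 0.
Since f(n) = O(n^0) is polynomially smaller than n^2, Case 1 applies.
T(n) = Theta(n^2).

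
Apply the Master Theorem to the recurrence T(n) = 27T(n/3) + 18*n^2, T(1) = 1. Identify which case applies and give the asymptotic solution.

a=27, b=3, f(n)=18*n^2.
log_3(27) = 3 > 2.
Since f(n) = O(n^2) is polynomially smaller than n^3, Case 1 applies.
T(n) = Theta(n^3).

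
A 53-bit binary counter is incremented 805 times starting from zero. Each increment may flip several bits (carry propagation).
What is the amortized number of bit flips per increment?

Bit i flips on every 2^i-th increment, so over 805 increments bit i flips floor(805/2^i) times. Summing over i: total flips < 2 * 805. Amortized: < 2 = O(1) per increment.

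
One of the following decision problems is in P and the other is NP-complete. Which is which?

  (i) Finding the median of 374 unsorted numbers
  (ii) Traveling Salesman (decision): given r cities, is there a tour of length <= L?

(i) is P: linear-time selection (median-of-medians) runs in O(n).
(ii) is NP-complete: reduces from Hamiltonian Cycle.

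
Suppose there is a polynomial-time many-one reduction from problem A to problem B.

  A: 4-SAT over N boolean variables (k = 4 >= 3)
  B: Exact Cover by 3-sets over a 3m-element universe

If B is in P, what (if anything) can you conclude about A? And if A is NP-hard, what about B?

A poly-time reduction A <=_p B means any A-instance can be transformed to a B-instance in poly time.
If B is in P: compose the reduction with B's poly-time algorithm to solve A in poly time, so A is in P.
If A is NP-hard: every NP problem reduces to A, which reduces to B; composing reductions, every NP problem reduces to B, so B is NP-hard.
(Here in fact A is NP-complete and B is NP-complete.)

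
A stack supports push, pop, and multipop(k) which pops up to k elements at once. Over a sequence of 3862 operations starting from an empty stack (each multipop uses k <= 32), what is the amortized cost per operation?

Each element is pushed exactly once and popped at most once (whether by pop or as part of a multipop). So the total number of individual pops over the whole sequence is at most the number of pushes, which is at most 3862. Total work <= 2 * 3862, hence O(1) amortized per operation.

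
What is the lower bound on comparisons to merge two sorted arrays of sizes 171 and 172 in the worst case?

Adversary: with |171 - 172| <= 1 the inputs can be fully interleaved so that every adjacent pair in the merged output comes from different arrays. Then each of the 342 adjacent pairs must be directly compared, or the algorithm cannot determine their relative order. Standard merge meets this bound.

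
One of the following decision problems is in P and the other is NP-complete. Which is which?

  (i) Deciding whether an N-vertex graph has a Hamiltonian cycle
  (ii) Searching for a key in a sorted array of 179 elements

(i) is NP-complete: one of Karp's 21 NP-complete problems.
(ii) is P: binary search runs in O(log n).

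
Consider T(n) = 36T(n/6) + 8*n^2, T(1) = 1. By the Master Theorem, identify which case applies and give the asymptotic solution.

a=36, b=6, f(n)=8*n^2.
log_6(36) = 2, so n^(log_b(a)) = n^2.
f(n) = Theta(n^2), so Case 2 applies.
T(n) = Theta(n^2 log n).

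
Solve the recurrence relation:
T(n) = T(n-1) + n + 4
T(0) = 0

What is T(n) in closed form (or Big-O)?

Dominant term in sum is 1*sum(i, i=1..n) = 1*n*(n+1)/2 = O(n^2).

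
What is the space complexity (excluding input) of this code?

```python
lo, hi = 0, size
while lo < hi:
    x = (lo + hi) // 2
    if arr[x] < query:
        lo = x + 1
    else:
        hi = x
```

Space complexity: O(1).
Only a constant amount of auxiliary storage is used; nothing grows with n.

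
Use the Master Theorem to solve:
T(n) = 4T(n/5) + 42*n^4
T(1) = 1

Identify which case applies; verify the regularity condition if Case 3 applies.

a=4, b=5, f(n)=42*n^4.
log_5(4) = 0.8614 < 4.
f(n) = Omega(n^(0.8614+epsilon)) for some epsilon > 0, so Case 3 is the candidate.
Regularity: a*f(n/b) = 4*42*(n/5)^4 = (4/625)*42*n^4 <= c*f(n) with c = 4/625 < 1. Satisfied.
Case 3: T(n) = Theta(n^4).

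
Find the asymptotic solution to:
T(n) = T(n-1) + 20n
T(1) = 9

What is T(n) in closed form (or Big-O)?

Unrolling: T(n) = 9 + 20*(2 + 3 + ... + n) = 9 + 20*(n(n+1)/2 - 1) = O(n^2).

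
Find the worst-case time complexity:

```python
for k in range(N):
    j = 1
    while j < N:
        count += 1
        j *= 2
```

Time complexity: O(n log n).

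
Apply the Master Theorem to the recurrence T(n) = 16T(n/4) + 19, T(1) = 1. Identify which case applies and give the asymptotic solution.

a=16, b=4, f(n)=19.
log_4(16) = 2 > 0.
Since f(n) = O(n^0) is polynomially smaller than n^2, Case 1 applies.
T(n) = Theta(n^2).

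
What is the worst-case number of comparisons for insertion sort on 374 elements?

Insertion sort on reverse-sorted input: 1 + 2 + ... + (374-1) = 69751 comparisons.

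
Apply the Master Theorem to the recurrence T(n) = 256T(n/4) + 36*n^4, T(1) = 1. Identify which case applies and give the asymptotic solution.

a=256, b=4, f(n)=36*n^4.
log_4(256) = 4, so n^(log_b(a)) = n^4.
f(n) = Theta(n^4), so Case 2 applies.
T(n) = Theta(n^4 log n).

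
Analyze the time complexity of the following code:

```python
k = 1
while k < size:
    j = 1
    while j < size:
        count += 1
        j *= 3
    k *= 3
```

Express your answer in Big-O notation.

Time complexity: O(log^2 n).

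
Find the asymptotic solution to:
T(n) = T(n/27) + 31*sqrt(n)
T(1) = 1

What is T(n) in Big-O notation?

Each level contributes sqrt(n/27^k). Geometric series with ratio 1/sqrt(27) < 1 sums to O(sqrt(n)).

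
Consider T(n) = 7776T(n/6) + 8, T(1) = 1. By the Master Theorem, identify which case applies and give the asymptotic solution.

a=7776, b=6, f(n)=8.
log_6(7776) = 5 > 0.
Since f(n) = O(n^0) is polynomially smaller than n^5, Case 1 applies.
T(n) = Theta(n^5).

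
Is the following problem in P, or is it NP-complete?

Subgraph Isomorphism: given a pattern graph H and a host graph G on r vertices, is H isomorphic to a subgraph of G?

This problem is NP-complete: generalizes Clique and Hamiltonian Path (pattern size is part of the input).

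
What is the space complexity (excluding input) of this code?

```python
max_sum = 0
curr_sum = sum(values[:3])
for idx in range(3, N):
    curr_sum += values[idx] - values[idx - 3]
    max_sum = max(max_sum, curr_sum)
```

Space complexity: O(1).
Only a constant amount of auxiliary storage is used; nothing grows with n.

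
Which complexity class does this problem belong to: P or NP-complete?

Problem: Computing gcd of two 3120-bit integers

This problem is in P: the Euclidean algorithm runs in polynomial time in the bit-length.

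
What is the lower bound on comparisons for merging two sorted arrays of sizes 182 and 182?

Adversary argument: with sizes 182 and 182 (differing by at most 1), interleave the two arrays so that every consecutive pair in the output comes from different inputs. Then each of the 363 adjacent output pairs must be directly compared, or the algorithm cannot determine their relative order. So 363 comparisons are necessary; standard merge achieves this.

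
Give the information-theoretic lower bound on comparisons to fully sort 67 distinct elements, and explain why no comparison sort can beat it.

A comparison sort is a binary decision tree whose leaves are the 67! = 36471110918188685288249859096605464427167635314049524593701628500267962436943872000000000000000 possible output permutations. A binary tree with L leaves has height >= ceil(log_2(L)). So any comparison sort needs >= ceil(log_2(67!)) = 315 comparisons in the worst case.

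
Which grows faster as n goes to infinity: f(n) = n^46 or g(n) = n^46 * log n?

g(n) = n^46 * log n grows faster: extra log n factor -> infinity.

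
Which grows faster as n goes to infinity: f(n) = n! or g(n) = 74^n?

f(n) = n! grows faster: n!/74^n -> infinity by Stirling.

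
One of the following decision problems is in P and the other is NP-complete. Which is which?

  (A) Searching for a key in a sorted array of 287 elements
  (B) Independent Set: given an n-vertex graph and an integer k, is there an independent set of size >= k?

(A) is P: binary search runs in O(log n).
(B) is NP-complete: complement of Clique (with k part of the input).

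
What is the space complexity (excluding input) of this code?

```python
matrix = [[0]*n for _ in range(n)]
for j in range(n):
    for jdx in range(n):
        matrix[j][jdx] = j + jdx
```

Space complexity: O(n^2).
A 2D structure of size n x n is allocated.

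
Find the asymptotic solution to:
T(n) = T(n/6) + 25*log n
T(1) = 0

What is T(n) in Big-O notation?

Each of the log_6(n) levels adds O(log n). T(n) = O(log^2 n).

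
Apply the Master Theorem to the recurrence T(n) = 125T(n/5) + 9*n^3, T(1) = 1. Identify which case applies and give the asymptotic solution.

a=125, b=5, f(n)=9*n^3.
log_5(125) = 3, so n^(log_b(a)) = n^3.
f(n) = Theta(n^3), so Case 2 applies.
T(n) = Theta(n^3 log n).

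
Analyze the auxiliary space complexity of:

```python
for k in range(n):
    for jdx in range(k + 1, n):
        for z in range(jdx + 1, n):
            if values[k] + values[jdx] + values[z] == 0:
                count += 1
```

Space complexity: O(1).
Only a constant amount of auxiliary storage is used; nothing grows with n.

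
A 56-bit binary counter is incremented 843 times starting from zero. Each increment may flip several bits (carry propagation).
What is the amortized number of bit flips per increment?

Bit i flips on every 2^i-th increment, so over 843 increments bit i flips floor(843/2^i) times. Summing over i: total flips < 2 * 843. Amortized: < 2 = O(1) per increment.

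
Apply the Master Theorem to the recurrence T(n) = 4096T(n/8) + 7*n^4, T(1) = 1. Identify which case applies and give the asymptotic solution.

a=4096, b=8, f(n)=7*n^4.
log_8(4096) = 4, so n^(log_b(a)) = n^4.
f(n) = Theta(n^4), so Case 2 applies.
T(n) = Theta(n^4 log n).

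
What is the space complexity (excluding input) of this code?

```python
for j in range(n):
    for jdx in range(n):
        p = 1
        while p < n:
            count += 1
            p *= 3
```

Space complexity: O(1).
Only a constant amount of auxiliary storage is used; nothing grows with n.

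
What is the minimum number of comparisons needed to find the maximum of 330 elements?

Finding the maximum requires 329 comparisons. Each comparison eliminates exactly one candidate. With 330 candidates, we need 329 eliminations.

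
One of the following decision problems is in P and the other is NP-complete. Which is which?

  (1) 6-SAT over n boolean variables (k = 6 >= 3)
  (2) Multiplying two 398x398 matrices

(1) is NP-complete: 3-SAT is NP-complete (Cook-Levin); k-SAT for k>=3 reduces from 3-SAT.
(2) is P: the schoolbook algorithm runs in O(n^3).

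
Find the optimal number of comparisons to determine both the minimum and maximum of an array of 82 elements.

Naive approach: 162 comparisons (81 for max + 81 for min).
Optimal: Compare elements in pairs first (floor(n/2) = 41 comparisons), then find max among winners and min among losers (40 comparisons each).
Total: ceil(3n/2) - 2 = 121 comparisons. An adversary argument shows this is also a lower bound.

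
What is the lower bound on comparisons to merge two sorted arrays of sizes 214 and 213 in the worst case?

Adversary: with |214 - 213| <= 1 the inputs can be fully interleaved so that every adjacent pair in the merged output comes from different arrays. Then each of the 426 adjacent pairs must be directly compared, or the algorithm cannot determine their relative order. Standard merge meets this bound.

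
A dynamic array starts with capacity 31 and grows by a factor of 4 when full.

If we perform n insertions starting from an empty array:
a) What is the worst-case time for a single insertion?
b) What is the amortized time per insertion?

(a) Worst-case single insertion: O(n) -- when the array is full at capacity c, the resize copies all c elements, and c can be Theta(n).
(b) Resizes happen at sizes 31, 124, 496, ... Total copy cost for n insertions: 31 + 124 + ... = O(n) (geometric series with ratio 1/4). Amortized cost per insertion: O(n)/n = O(1).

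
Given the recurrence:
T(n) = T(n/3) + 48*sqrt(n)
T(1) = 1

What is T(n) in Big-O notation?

Each level contributes sqrt(n/3^k). Geometric series with ratio 1/sqrt(3) < 1 sums to O(sqrt(n)).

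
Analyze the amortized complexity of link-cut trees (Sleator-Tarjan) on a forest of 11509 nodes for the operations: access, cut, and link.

Link-cut trees represent the forest using splay trees over preferred paths. With potential Phi = sum over nodes of log(size of virtual subtree), each access on 11509 nodes is O(log 11509) = O(log n) amortized by the splay-tree access lemma. Cut and link are O(1) plus one access.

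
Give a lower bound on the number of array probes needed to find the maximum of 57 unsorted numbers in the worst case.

Adversary: any unprobed cell could hold a value larger than everything seen so far. If fewer than 57 cells are probed, the adversary places the max in an unprobed cell. So all 57 cells must be examined; together with 57-1 comparisons this is tight.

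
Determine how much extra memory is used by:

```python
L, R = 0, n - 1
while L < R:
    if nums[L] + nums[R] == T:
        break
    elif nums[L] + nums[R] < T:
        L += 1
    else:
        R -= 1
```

Space complexity: O(1).
Only a constant amount of auxiliary storage is used; nothing grows with n.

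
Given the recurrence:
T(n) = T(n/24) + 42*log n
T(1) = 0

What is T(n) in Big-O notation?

Each of the log_24(n) levels adds O(log n). T(n) = O(log^2 n).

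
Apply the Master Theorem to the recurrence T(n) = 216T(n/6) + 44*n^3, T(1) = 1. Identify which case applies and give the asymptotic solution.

a=216, b=6, f(n)=44*n^3.
log_6(216) = 3, so n^(log_b(a)) = n^3.
f(n) = Theta(n^3), so Case 2 applies.
T(n) = Theta(n^3 log n).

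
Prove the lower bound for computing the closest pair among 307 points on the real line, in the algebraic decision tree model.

Reduction from element distinctness: given 307 reals, the closest-pair distance is 0 iff two are equal. Element distinctness has an Omega(n log n) lower bound in the algebraic decision tree model (Ben-Or). Therefore closest pair on a line also requires Omega(n log n). Sorting then a linear scan achieves this.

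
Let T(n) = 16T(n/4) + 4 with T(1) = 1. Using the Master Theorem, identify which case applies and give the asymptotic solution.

a=16, b=4, f(n)=4.
log_4(16) = 2 > 0.
Since f(n) = O(n^0) is polynomially smaller than n^2, Case 1 applies.
T(n) = Theta(n^2).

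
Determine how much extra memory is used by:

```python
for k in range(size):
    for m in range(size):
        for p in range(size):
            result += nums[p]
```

Space complexity: O(1).
Only a constant amount of auxiliary storage is used; nothing grows with n.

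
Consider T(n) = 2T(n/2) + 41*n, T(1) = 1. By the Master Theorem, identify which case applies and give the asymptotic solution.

a=2, b=2, f(n)=41*n.
log_2(2) = 1, so n^(log_b(a)) = n.
f(n) = Theta(n), so Case 2 applies.
T(n) = Theta(n log n).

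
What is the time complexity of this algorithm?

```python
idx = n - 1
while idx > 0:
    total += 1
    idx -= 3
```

Time complexity: O(n).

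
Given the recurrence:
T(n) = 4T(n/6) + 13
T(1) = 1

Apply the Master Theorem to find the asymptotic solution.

a=4, b=6, f(n)=13. log_6(4) = 0.7737. Case 1 of Master Theorem: T(n) = O(n^0.7737).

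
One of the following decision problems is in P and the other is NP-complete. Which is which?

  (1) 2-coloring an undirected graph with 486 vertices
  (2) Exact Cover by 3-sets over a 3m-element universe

(1) is P: 2-coloring is bipartiteness testing via BFS, O(V+E).
(2) is NP-complete: one of Karp's 21 NP-complete problems.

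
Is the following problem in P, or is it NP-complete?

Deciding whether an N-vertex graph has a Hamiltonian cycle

This problem is NP-complete: one of Karp's 21 NP-complete problems.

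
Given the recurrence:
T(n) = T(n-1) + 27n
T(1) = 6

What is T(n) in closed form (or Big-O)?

Unrolling: T(n) = 6 + 27*(2 + 3 + ... + n) = 6 + 27*(n(n+1)/2 - 1) = O(n^2).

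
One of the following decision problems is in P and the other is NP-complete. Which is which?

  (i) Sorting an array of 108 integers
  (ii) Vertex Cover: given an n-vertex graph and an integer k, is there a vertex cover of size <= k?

(i) is P: merge sort runs in O(n log n).
(ii) is NP-complete: one of Karp's 21 NP-complete problems (with k part of the input; for any fixed constant k it is in P).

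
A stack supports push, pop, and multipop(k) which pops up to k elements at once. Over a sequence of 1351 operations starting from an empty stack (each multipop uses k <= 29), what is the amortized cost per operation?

Each element is pushed exactly once and popped at most once (whether by pop or as part of a multipop). So the total number of individual pops over the whole sequence is at most the number of pushes, which is at most 1351. Total work <= 2 * 1351, hence O(1) amortized per operation.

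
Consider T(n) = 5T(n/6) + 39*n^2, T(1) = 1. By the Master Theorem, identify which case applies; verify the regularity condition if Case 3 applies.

a=5, b=6, f(n)=39*n^2.
log_6(5) = 0.8982 < 2.
f(n) = Omega(n^(0.8982+epsilon)) for some epsilon > 0, so Case 3 is the candidate.
Regularity: a*f(n/b) = 5*39*(n/6)^2 = (5/36)*39*n^2 <= c*f(n) with c = 5/36 < 1. Satisfied.
Case 3: T(n) = Theta(n^2).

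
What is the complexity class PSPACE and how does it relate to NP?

PSPACE is the class of problems solvable with polynomial space. NP is a subset of PSPACE (a poly-space machine can enumerate all certificates). PSPACE-complete problems include QBF (quantified Boolean formulas) and generalized games. It is unknown whether NP = PSPACE.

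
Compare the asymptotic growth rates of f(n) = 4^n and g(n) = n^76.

f(n) = 4^n grows faster: any exponential with base > 1 dominates every polynomial.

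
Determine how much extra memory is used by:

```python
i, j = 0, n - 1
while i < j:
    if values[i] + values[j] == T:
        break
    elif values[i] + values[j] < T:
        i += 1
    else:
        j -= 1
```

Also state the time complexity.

Space complexity: O(1).
Only a constant amount of auxiliary storage is used; nothing grows with n.
Time complexity: O(n).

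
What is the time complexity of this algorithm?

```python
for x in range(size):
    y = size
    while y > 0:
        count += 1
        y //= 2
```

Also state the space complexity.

Time complexity: O(n log n).
Space complexity: O(1).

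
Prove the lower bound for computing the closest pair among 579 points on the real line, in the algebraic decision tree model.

Reduction from element distinctness: given 579 reals, the closest-pair distance is 0 iff two are equal. Element distinctness has an Omega(n log n) lower bound in the algebraic decision tree model (Ben-Or). Therefore closest pair on a line also requires Omega(n log n). Sorting then a linear scan achieves this.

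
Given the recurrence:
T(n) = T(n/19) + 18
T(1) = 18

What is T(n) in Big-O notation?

Each step divides n by 19 and adds 18. After log_19(n) steps, T(n) = O(log n).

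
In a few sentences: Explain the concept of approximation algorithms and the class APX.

An approximation algorithm finds solutions within a guaranteed factor of optimal in polynomial time. APX is the class of optimization problems with constant-factor polynomial-time approximation algorithms. Vertex Cover is in APX (2-approximation). Unless P = NP, TSP has no constant-factor approximation, but Metric TSP has a 3/2-approximation.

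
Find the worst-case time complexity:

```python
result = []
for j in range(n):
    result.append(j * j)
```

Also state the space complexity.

Time complexity: O(n).
Space complexity: O(n).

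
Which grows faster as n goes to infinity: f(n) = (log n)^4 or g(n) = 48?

f(n) = (log n)^4 grows faster: any unbounded function dominates a constant.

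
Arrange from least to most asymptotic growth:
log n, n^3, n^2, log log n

Ordered by growth rate: log log n < log n < n^2 < n^3.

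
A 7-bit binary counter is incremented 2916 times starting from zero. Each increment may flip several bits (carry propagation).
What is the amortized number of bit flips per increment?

Bit i flips on every 2^i-th increment, so over 2916 increments bit i flips floor(2916/2^i) times. Summing over i: total flips < 2 * 2916. Amortized: < 2 = O(1) per increment.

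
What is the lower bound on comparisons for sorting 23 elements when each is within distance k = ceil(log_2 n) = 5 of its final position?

Partition the 23 positions into floor(n/k) blocks of k = 5 consecutive positions; any permutation within a block keeps every element within k of its final position, so there are at least (k!)^(n/k) distinguishable inputs. Lower bound: log_2((k!)^(n/k)) = (n/k) * log_2(k!) = Theta(n log k); with k = ceil(log_2 n), this is Omega(n log log n).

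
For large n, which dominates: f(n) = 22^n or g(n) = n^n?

g(n) = n^n grows faster: n^n / 22^n = (n/22)^n -> infinity once n > 22.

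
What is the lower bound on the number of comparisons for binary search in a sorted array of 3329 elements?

With 3329 possible positions, we need at least ceil(log_2(3329)) = 12 comparisons. Each comparison splits the remaining candidates by at most half.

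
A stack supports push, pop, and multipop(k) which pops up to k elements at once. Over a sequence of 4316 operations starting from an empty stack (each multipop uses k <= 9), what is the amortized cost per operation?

Each element is pushed exactly once and popped at most once (whether by pop or as part of a multipop). So the total number of individual pops over the whole sequence is at most the number of pushes, which is at most 4316. Total work <= 2 * 4316, hence O(1) amortized per operation.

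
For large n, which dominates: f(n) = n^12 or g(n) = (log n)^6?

f(n) = n^12 grows faster: any positive polynomial dominates any polylog.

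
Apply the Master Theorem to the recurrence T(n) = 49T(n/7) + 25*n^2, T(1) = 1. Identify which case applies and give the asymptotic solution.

a=49, b=7, f(n)=25*n^2.
log_7(49) = 2, so n^(log_b(a)) = n^2.
f(n) = Theta(n^2), so Case 2 applies.
T(n) = Theta(n^2 log n).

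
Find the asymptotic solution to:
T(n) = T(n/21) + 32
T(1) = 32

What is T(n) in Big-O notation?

Each step divides n by 21 and adds 32. After log_21(n) steps, T(n) = O(log n).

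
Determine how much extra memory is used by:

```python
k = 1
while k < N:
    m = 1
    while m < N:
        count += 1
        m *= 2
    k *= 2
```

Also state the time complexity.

Space complexity: O(1).
Only a constant amount of auxiliary storage is used; nothing grows with n.
Time complexity: O(log^2 n).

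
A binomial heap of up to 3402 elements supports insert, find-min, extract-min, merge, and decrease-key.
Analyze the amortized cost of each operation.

A binomial heap with n <= 3402 elements has at most floor(log_2 3402) + 1 = 12 trees. Using potential Phi = number of trees: Insert adds one tree, but cascading merges reduce count -- amortized O(1). Find-min reads the cached minimum pointer: O(1). Extract-min creates O(log n) new trees: O(log n). Merge combines tree lists: O(log n). Decrease-key sifts the element up its tree of height <= log n: O(log n).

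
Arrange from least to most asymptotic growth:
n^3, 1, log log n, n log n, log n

Ordered by growth rate: 1 < log log n < log n < n log n < n^3.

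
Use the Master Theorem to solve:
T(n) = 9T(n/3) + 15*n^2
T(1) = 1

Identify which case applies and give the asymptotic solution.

a=9, b=3, f(n)=15*n^2.
log_3(9) = 2, so n^(log_b(a)) = n^2.
f(n) = Theta(n^2), so Case 2 applies.
T(n) = Theta(n^2 log n).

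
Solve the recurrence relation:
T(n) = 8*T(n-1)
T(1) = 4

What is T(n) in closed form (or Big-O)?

Each step multiplies by 8. T(n) = T(1)*8^(n-1) = 4*8^(n-1).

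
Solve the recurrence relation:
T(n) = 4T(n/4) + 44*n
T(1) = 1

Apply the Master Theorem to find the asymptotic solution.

a=4, b=4, f(n)=44*n. log_4(4) = 1. Case 2: T(n) = O(n log n).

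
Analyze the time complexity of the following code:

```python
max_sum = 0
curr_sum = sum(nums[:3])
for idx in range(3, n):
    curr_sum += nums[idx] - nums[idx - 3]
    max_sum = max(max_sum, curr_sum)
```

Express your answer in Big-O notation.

Time complexity: O(n).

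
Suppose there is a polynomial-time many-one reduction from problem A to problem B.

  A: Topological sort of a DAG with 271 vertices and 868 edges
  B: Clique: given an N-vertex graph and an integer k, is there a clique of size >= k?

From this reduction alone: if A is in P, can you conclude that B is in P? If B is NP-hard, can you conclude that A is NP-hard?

A poly-time reduction A <=_p B transfers tractability DOWN (B easy => A easy) and hardness UP (A hard => B hard), not the reverse.
From A in P, the reduction alone does NOT give B in P: any problem in P trivially reduces to SAT, yet SAT is not known to be in P.
From B NP-hard, the reduction alone does NOT give A NP-hard: again, easy problems reduce to hard ones.
(Here in fact A is P and B is NP-complete.)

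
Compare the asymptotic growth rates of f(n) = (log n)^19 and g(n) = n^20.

g(n) = n^20 grows faster: any positive polynomial dominates any polylog.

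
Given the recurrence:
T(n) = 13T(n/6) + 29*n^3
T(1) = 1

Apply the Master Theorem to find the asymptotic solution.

a=13, b=6, f(n)=29*n^3. log_6(13) = 1.432 < 3. Case 3: T(n) = O(n^3).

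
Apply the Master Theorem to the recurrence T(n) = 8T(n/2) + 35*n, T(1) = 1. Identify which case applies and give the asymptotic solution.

a=8, b=2, f(n)=35*n.
log_2(8) = 3 > 1.
Since f(n) = O(n^1) is polynomially smaller than n^3, Case 1 applies.
T(n) = Theta(n^3).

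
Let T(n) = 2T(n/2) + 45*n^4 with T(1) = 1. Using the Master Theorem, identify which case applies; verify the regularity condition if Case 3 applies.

a=2, b=2, f(n)=45*n^4.
log_2(2) = 1 < 4.
f(n) = Omega(n^(1+epsilon)) for some epsilon > 0, so Case 3 is the candidate.
Regularity: a*f(n/b) = 2*45*(n/2)^4 = (2/16)*45*n^4 <= c*f(n) with c = 2/16 < 1. Satisfied.
Case 3: T(n) = Theta(n^4).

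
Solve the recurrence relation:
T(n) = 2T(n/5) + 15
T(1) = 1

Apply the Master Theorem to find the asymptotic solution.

a=2, b=5, f(n)=15. log_5(2) = 0.4307. Case 1 of Master Theorem: T(n) = O(n^0.4307).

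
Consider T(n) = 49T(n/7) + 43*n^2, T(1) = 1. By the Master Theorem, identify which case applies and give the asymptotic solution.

a=49, b=7, f(n)=43*n^2.
log_7(49) = 2, so n^(log_b(a)) = n^2.
f(n) = Theta(n^2), so Case 2 applies.
T(n) = Theta(n^2 log n).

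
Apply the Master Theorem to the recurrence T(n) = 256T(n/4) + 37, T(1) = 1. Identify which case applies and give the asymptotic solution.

a=256, b=4, f(n)=37.
log_4(256) = 4 > 0.
Since f(n) = O(n^0) is polynomially smaller than n^4, Case 1 applies.
T(n) = Theta(n^4).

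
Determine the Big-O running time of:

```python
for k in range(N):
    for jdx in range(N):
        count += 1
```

Time complexity: O(n^2).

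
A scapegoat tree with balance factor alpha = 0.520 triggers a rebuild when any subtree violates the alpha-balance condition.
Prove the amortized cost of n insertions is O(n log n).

Define potential Phi = c * sum of |size(left(v)) - size(right(v))| over all nodes. An insertion at depth d costs O(d) = O(log n) and increases Phi by O(log n). When a rebuild of subtree of size s occurs, it costs O(s) but reduces Phi by Omega(s). With alpha = 0.520, between rebuilds Omega(s) insertions must occur. Amortized cost per insertion: O(log n).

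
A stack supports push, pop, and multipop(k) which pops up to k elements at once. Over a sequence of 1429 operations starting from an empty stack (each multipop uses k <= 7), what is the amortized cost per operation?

Each element is pushed exactly once and popped at most once (whether by pop or as part of a multipop). So the total number of individual pops over the whole sequence is at most the number of pushes, which is at most 1429. Total work <= 2 * 1429, hence O(1) amortized per operation.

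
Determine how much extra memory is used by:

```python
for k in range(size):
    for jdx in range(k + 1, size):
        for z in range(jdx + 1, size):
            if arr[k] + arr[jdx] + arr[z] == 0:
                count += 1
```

Space complexity: O(1).
Only a constant amount of auxiliary storage is used; nothing grows with n.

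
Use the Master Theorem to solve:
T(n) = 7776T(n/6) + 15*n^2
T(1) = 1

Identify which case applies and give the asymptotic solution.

a=7776, b=6, f(n)=15*n^2.
log_6(7776) = 5 > 2.
Since f(n) = O(n^2) is polynomially smaller than n^5, Case 1 applies.
T(n) = Theta(n^5).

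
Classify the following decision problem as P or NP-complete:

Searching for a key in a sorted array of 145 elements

This problem is in P: binary search runs in O(log n).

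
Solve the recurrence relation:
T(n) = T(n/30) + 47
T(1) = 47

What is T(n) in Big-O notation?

Each step divides n by 30 and adds 47. After log_30(n) steps, T(n) = O(log n).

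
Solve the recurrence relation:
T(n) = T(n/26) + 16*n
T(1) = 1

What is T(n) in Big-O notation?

Geometric series: 16*n*(1 + 1/26 + 1/26^2 + ...) = O(n). T(n) = O(n).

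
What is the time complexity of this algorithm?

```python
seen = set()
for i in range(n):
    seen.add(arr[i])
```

Time complexity: O(n).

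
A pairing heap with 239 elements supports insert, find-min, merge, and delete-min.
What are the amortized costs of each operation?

Pairing heaps are self-adjusting heap-ordered trees. Insert and merge link two roots: O(1). Find-min reads the root: O(1). Delete-min removes the root, then pairs children in two passes; amortized cost is O(log 239) = O(log n).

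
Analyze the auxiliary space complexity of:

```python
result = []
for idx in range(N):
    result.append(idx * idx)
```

Space complexity: O(n).
Auxiliary storage grows linearly with the input size n in the worst case.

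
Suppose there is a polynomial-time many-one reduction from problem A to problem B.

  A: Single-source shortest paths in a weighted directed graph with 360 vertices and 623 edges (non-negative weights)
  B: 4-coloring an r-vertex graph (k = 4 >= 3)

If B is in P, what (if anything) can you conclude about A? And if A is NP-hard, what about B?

A poly-time reduction A <=_p B means any A-instance can be transformed to a B-instance in poly time.
If B is in P: compose the reduction with B's poly-time algorithm to solve A in poly time, so A is in P.
If A is NP-hard: every NP problem reduces to A, which reduces to B; composing reductions, every NP problem reduces to B, so B is NP-hard.
(Here in fact A is P and B is NP-complete.)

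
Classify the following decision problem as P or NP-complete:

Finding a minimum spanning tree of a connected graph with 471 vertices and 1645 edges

This problem is in P: Kruskal's / Prim's algorithms run in polynomial time.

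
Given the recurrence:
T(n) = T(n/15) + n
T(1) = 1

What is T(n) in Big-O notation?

Geometric series: n*(1 + 1/15 + 1/15^2 + ...) = O(n). T(n) = O(n).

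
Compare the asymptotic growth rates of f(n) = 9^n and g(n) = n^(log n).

f(n) = 9^n grows faster: take logs: log(n^(log n)) = (log n)^2, log(9^n) = n log 9; n dominates (log n)^2.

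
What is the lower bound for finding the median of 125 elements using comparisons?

To find the median of 125 elements, every element must be compared at least once, so the lower bound is Omega(n). The BFPRT algorithm achieves O(n), making this tight.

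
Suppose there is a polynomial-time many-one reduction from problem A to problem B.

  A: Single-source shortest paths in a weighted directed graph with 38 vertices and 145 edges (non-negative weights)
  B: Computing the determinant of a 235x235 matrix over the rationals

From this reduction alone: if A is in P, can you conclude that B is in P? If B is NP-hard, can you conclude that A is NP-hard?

A poly-time reduction A <=_p B transfers tractability DOWN (B easy => A easy) and hardness UP (A hard => B hard), not the reverse.
From A in P, the reduction alone does NOT give B in P: any problem in P trivially reduces to SAT, yet SAT is not known to be in P.
From B NP-hard, the reduction alone does NOT give A NP-hard: again, easy problems reduce to hard ones.
(Here in fact A is P and B is P.)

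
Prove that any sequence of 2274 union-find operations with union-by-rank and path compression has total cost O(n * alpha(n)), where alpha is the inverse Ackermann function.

Using Tarjan's analysis with rank-based potential function. Union-by-rank keeps tree height O(log n). Path compression flattens paths during find. For n = 2274 operations, total cost is O(n * alpha(n)), effectively O(n) since alpha grows incredibly slowly.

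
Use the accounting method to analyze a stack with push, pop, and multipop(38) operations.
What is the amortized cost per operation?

Assign 2 credits per push (1 for the push, 1 saved for a future pop). Each pop or element popped by multipop(38) uses 1 saved credit. Total credits never go negative, so amortized cost is O(1).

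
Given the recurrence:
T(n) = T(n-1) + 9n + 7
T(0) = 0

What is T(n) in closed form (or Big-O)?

Dominant term in sum is 9*sum(i, i=1..n) = 9*n*(n+1)/2 = O(n^2).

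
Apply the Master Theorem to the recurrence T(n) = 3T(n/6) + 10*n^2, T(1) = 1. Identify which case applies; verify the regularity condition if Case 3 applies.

a=3, b=6, f(n)=10*n^2.
log_6(3) = 0.6131 < 2.
f(n) = Omega(n^(0.6131+epsilon)) for some epsilon > 0, so Case 3 is the candidate.
Regularity: a*f(n/b) = 3*10*(n/6)^2 = (3/36)*10*n^2 <= c*f(n) with c = 3/36 < 1. Satisfied.
Case 3: T(n) = Theta(n^2).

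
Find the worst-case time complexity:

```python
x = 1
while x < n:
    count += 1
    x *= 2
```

Time complexity: O(log n).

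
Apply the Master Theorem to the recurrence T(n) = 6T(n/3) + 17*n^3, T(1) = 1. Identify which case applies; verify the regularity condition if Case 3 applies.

a=6, b=3, f(n)=17*n^3.
log_3(6) = 1.631 < 3.
f(n) = Omega(n^(1.631+epsilon)) for some epsilon > 0, so Case 3 is the candidate.
Regularity: a*f(n/b) = 6*17*(n/3)^3 = (6/27)*17*n^3 <= c*f(n) with c = 6/27 < 1. Satisfied.
Case 3: T(n) = Theta(n^3).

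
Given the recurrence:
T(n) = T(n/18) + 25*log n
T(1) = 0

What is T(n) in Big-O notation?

Each of the log_18(n) levels adds O(log n). T(n) = O(log^2 n).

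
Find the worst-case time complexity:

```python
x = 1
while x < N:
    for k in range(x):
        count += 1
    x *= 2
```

Time complexity: O(n).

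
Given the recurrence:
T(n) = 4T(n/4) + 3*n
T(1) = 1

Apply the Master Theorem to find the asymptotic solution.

a=4, b=4, f(n)=3*n. log_4(4) = 1. Case 2: T(n) = O(n log n).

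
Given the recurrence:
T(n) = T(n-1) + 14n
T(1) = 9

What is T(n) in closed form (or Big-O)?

Unrolling: T(n) = 9 + 14*(2 + 3 + ... + n) = 9 + 14*(n(n+1)/2 - 1) = O(n^2).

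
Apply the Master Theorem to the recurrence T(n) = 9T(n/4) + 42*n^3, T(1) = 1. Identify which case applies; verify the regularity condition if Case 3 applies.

a=9, b=4, f(n)=42*n^3.
log_4(9) = 1.585 < 3.
f(n) = Omega(n^(1.585+epsilon)) for some epsilon > 0, so Case 3 is the candidate.
Regularity: a*f(n/b) = 9*42*(n/4)^3 = (9/64)*42*n^3 <= c*f(n) with c = 9/64 < 1. Satisfied.
Case 3: T(n) = Theta(n^3).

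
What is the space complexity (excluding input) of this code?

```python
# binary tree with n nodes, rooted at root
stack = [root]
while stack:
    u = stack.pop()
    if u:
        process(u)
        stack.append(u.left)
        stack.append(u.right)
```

Space complexity: O(n).
Auxiliary storage grows linearly with the input size n in the worst case.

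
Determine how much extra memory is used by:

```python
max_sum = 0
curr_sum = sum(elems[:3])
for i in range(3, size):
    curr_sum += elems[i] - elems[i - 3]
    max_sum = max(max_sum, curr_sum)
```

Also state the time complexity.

Space complexity: O(1).
Only a constant amount of auxiliary storage is used; nothing grows with n.
Time complexity: O(n).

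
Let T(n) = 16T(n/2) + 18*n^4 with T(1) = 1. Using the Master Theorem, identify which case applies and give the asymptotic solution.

a=16, b=2, f(n)=18*n^4.
log_2(16) = 4, so n^(log_b(a)) = n^4.
f(n) = Theta(n^4), so Case 2 applies.
T(n) = Theta(n^4 log n).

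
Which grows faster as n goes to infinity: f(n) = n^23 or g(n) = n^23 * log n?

g(n) = n^23 * log n grows faster: extra log n factor -> infinity.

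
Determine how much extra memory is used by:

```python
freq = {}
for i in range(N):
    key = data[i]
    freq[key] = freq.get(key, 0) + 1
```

Space complexity: O(n).
Auxiliary storage grows linearly with the input size n in the worst case.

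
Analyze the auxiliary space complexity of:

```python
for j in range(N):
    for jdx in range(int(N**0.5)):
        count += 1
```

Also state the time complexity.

Space complexity: O(1).
Only a constant amount of auxiliary storage is used; nothing grows with n.
Time complexity: O(n * sqrt(n)).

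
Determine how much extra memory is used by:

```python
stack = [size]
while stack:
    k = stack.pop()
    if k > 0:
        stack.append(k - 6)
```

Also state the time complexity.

Space complexity: O(1).
Only a constant amount of auxiliary storage is used; nothing grows with n.
Time complexity: O(n).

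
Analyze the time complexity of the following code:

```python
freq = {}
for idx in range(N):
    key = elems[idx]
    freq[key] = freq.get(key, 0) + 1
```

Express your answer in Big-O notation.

Time complexity: O(n).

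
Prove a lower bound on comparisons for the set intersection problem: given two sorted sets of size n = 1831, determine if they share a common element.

For two sorted arrays of size n = 1831, any correct algorithm must examine Omega(n) elements. If fewer are examined, an adversary places a common element in an unexamined gap. A merge-based scan achieves O(n), so the bound is tight.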